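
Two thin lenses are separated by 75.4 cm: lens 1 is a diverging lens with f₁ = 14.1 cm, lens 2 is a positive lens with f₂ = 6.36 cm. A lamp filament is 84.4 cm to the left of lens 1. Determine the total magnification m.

f₁ = −14.1 cm (diverging).
Lens 1: 1/d_i1 = 1/(-14.1) − 1/(84.4) = -0.08277, so d_i1 = -12.08 cm; m₁ = −d_i1/d_o1 = +0.1431.
d_o2 = 75.4 − (-12.08) = 87.48 cm.
Lens 2: 1/d_i2 = 1/(6.36) − 1/(87.48) = 0.1458, so d_i2 = 6.859 cm; m₂ = −d_i2/d_o2 = -0.07840.
m = m₁·m₂ = (+0.1431)(-0.07840) = -0.0112.

m = -0.0112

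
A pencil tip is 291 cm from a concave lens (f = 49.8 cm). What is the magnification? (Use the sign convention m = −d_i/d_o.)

For a concave lens, f = -49.8 cm.
1/d_i = 1/f − 1/d_o = 1/(-49.80) − 1/(291) = -0.02352, so d_i = -42.52 cm.
m = −d_i/d_o = −(-42.52)/(291) = +0.146.
The image is virtual, upright and reduced, on the same side as the object.

m = +0.146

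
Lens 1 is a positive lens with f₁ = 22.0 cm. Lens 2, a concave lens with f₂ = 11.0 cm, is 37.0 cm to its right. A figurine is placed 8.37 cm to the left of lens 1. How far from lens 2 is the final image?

Lens 1: 1/d_i1 = 1/f₁ − 1/d_o1 = 1/(22.0) − 1/(8.37) = -0.07402, so d_i1 = -13.51 cm.
The intermediate image is 13.51 cm to the left of lens 1 (virtual), which is 37.0 − (-13.51) = 50.51 cm to the left of lens 2, so d_o2 = +50.51 cm.
Lens 2 is diverging, so f₂ = −11.0 cm.
Lens 2: 1/d_i2 = 1/f₂ − 1/d_o2 = 1/(-11.0) − 1/(50.51) = -0.1107, so d_i2 = -9.03 cm.
The final image is virtual, 9.03 cm to the left of lens 2 (overall magnification ≈ 0.29).

9.03 cm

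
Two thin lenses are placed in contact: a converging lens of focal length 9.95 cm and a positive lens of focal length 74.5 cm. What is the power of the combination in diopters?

P = +11.4 D

P₁ = 1/f₁ = 1/(0.0995 m) = +10.05 D; P₂ = 1/f₂ = 1/(0.745 m) = +1.342 D.
For thin lenses in contact, P = P₁ + P₂ = (+10.05) + (+1.342) = +11.4 D.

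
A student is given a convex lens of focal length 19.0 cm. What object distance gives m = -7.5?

21.5 cm

m = −d_i/d_o ⇒ d_i = −m·d_o.
1/f = 1/d_o + 1/d_i = 1/d_o − 1/(m·d_o) = (1 − 1/m)/d_o, so d_o = f(1 − 1/m) = (19.00)(1 − 1/(-7.5)) = 21.5 cm.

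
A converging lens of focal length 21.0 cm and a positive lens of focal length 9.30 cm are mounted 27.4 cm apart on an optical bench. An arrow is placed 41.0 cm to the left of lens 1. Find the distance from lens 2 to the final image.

Lens 1: 1/d_i1 = 1/f₁ − 1/d_o1 = 1/(21.0) − 1/(41.0) = 0.02323, so d_i1 = 43.05 cm.
The intermediate image is 43.05 cm to the right of lens 1, which lies 15.65 cm to the right of lens 2 — a virtual object — so d_o2 = −15.65 cm.
Lens 2: 1/d_i2 = 1/f₂ − 1/d_o2 = 1/(9.30) − 1/(-15.65) = 0.1714, so d_i2 = 5.83 cm.
The final image is real, 5.83 cm to the right of lens 2 (overall magnification ≈ -0.39).

5.83 cm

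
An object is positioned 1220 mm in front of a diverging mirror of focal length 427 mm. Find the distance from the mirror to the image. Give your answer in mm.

For a diverging mirror, f = -427 mm.
Mirror equation: 1/d_i = 1/f − 1/d_o = 1/(-427.0) − 1/(1220) = -0.002342 − 0.0008197 = -0.003162, so d_i = -316 mm.
The image is virtual, upright and reduced, behind the mirror.

316 mm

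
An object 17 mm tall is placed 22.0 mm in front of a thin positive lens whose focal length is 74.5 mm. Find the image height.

24.1 mm

1/d_i = 1/f − 1/d_o = 1/(74.50) − 1/(22.0) = -0.03203, so d_i = -31.22 mm.
m = −d_i/d_o = +1.419.
|h_i| = |m|·h_o = 1.419 × 17 = 24.1 mm. The image is virtual, upright and enlarged, on the same side as the object.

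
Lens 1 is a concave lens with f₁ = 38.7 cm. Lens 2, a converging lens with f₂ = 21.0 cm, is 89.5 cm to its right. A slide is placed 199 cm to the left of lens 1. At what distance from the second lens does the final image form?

25.4 cm

Lens 1 is diverging, so f₁ = −38.7 cm.
Lens 1: 1/d_i1 = 1/f₁ − 1/d_o1 = 1/(-38.7) − 1/(199) = -0.03086, so d_i1 = -32.40 cm.
The intermediate image is 32.40 cm to the left of lens 1 (virtual), which is 89.5 − (-32.40) = 121.9 cm to the left of lens 2, so d_o2 = +121.9 cm.
Lens 2: 1/d_i2 = 1/f₂ − 1/d_o2 = 1/(21.0) − 1/(121.9) = 0.03942, so d_i2 = 25.4 cm.
The final image is real, 25.4 cm to the right of lens 2 (overall magnification ≈ -0.034).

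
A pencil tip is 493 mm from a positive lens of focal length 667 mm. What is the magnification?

1/d_i = 1/f − 1/d_o = 1/(667.0) − 1/(493) = -0.0005291, so d_i = -1890 mm.
m = −d_i/d_o = −(-1890)/(493) = +3.83.
The image is virtual, upright and enlarged, on the same side as the object.

m = +3.83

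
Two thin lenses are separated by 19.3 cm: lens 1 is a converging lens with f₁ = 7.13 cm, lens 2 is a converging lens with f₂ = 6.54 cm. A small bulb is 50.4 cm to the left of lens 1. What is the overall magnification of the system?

Lens 1: 1/d_i1 = 1/(7.13) − 1/(50.4) = 0.1204, so d_i1 = 8.305 cm; m₁ = −d_i1/d_o1 = -0.1648.
d_o2 = 19.3 − (8.305) = 11.00 cm.
Lens 2: 1/d_i2 = 1/(6.54) − 1/(11.00) = 0.06200, so d_i2 = 16.13 cm; m₂ = −d_i2/d_o2 = -1.466.
m = m₁·m₂ = (-0.1648)(-1.466) = +0.242.

m = +0.242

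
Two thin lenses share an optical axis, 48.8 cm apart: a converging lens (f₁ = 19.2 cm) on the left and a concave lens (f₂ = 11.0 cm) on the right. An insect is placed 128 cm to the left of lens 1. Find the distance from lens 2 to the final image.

7.75 cm

Lens 1: 1/d_i1 = 1/f₁ − 1/d_o1 = 1/(19.2) − 1/(128) = 0.04427, so d_i1 = 22.59 cm.
The intermediate image is 22.59 cm to the right of lens 1, which is 48.8 − (22.59) = 26.21 cm to the left of lens 2, so d_o2 = +26.21 cm.
Lens 2 is diverging, so f₂ = −11.0 cm.
Lens 2: 1/d_i2 = 1/f₂ − 1/d_o2 = 1/(-11.0) − 1/(26.21) = -0.1291, so d_i2 = -7.75 cm.
The final image is virtual, 7.75 cm to the left of lens 2 (overall magnification ≈ -0.052).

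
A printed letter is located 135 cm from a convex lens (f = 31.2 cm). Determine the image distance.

40.6 cm

Thin-lens equation: 1/v = 1/f − 1/u = 1/(31.20) − 1/(135) = 0.03205 − 0.007407 = 0.02464, so v = 40.6 cm.
The image is real, inverted and reduced, on the far side of the lens.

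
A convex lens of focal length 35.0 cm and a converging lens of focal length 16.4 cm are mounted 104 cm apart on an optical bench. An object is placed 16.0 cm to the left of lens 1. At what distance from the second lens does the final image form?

Lens 1: 1/d_i1 = 1/f₁ − 1/d_o1 = 1/(35.0) − 1/(16.0) = -0.03393, so d_i1 = -29.47 cm.
The intermediate image is 29.47 cm to the left of lens 1 (virtual), which is 104 − (-29.47) = 133.5 cm to the left of lens 2, so d_o2 = +133.5 cm.
Lens 2: 1/d_i2 = 1/f₂ − 1/d_o2 = 1/(16.4) − 1/(133.5) = 0.05348, so d_i2 = 18.7 cm.
The final image is real, 18.7 cm to the right of lens 2 (overall magnification ≈ -0.26).

18.7 cm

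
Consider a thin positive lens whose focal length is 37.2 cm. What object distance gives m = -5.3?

44.2 cm

m = −d_i/d_o ⇒ d_i = −m·d_o.
1/f = 1/d_o + 1/d_i = 1/d_o − 1/(m·d_o) = (1 − 1/m)/d_o, so d_o = f(1 − 1/m) = (37.20)(1 − 1/(-5.3)) = 44.2 cm.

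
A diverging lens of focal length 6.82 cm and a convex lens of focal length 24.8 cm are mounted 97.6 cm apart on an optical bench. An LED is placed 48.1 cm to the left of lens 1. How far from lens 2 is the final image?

32.6 cm

Lens 1 is diverging, so f₁ = −6.82 cm.
Lens 1: 1/d_i1 = 1/f₁ − 1/d_o1 = 1/(-6.82) − 1/(48.1) = -0.1674, so d_i1 = -5.973 cm.
The intermediate image is 5.973 cm to the left of lens 1 (virtual), which is 97.6 − (-5.973) = 103.6 cm to the left of lens 2, so d_o2 = +103.6 cm.
Lens 2: 1/d_i2 = 1/f₂ − 1/d_o2 = 1/(24.8) − 1/(103.6) = 0.03067, so d_i2 = 32.6 cm.
The final image is real, 32.6 cm to the right of lens 2 (overall magnification ≈ -0.039).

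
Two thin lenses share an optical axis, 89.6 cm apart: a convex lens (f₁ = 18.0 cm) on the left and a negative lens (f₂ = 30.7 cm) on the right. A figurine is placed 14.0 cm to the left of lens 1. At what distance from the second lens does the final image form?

25.6 cm

Lens 1: 1/d_i1 = 1/f₁ − 1/d_o1 = 1/(18.0) − 1/(14.0) = -0.01587, so d_i1 = -63.00 cm.
The intermediate image is 63.00 cm to the left of lens 1 (virtual), which is 89.6 − (-63.00) = 152.6 cm to the left of lens 2, so d_o2 = +152.6 cm.
Lens 2 is diverging, so f₂ = −30.7 cm.
Lens 2: 1/d_i2 = 1/f₂ − 1/d_o2 = 1/(-30.7) − 1/(152.6) = -0.03913, so d_i2 = -25.6 cm.
The final image is virtual, 25.6 cm to the left of lens 2 (overall magnification ≈ 0.75).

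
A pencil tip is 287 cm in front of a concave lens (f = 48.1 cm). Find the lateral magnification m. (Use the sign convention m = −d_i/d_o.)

m = +0.144

For a concave lens, f = -48.1 cm.
1/d_i = 1/f − 1/d_o = 1/(-48.10) − 1/(287) = -0.02427, so d_i = -41.20 cm.
m = −d_i/d_o = −(-41.20)/(287) = +0.144.
The image is virtual, upright and reduced, on the same side as the object.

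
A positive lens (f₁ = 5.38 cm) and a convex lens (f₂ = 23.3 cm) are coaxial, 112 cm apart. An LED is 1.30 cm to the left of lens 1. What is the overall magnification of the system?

m = -0.340

Lens 1: 1/d_i1 = 1/(5.38) − 1/(1.30) = -0.5834, so d_i1 = -1.714 cm; m₁ = −d_i1/d_o1 = +1.318.
d_o2 = 112 − (-1.714) = 113.7 cm.
Lens 2: 1/d_i2 = 1/(23.3) − 1/(113.7) = 0.03412, so d_i2 = 29.31 cm; m₂ = −d_i2/d_o2 = -0.2577.
m = m₁·m₂ = (+1.318)(-0.2577) = -0.340.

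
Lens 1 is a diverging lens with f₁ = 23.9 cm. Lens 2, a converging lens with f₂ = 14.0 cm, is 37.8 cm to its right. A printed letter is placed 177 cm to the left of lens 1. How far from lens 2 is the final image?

Lens 1 is diverging, so f₁ = −23.9 cm.
Lens 1: 1/d_i1 = 1/f₁ − 1/d_o1 = 1/(-23.9) − 1/(177) = -0.04749, so d_i1 = -21.06 cm.
The intermediate image is 21.06 cm to the left of lens 1 (virtual), which is 37.8 − (-21.06) = 58.86 cm to the left of lens 2, so d_o2 = +58.86 cm.
Lens 2: 1/d_i2 = 1/f₂ − 1/d_o2 = 1/(14.0) − 1/(58.86) = 0.05444, so d_i2 = 18.4 cm.
The final image is real, 18.4 cm to the right of lens 2 (overall magnification ≈ -0.037).

18.4 cm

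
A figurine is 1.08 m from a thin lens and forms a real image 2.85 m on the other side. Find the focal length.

f = 0.783 m (converging)

Real image ⇒ d_i = +2.85 m.
1/f = 1/d_o + 1/d_i = 1/(1.08) + 1/(2.85) = 1.277, so f = 0.783 m.
Since f is positive, the thin lens is converging.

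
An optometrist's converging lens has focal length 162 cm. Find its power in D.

P = +0.617 D

f = 162 cm = 1.62 m.
P = 1/f = 1/(1.62 m) = +0.617 D.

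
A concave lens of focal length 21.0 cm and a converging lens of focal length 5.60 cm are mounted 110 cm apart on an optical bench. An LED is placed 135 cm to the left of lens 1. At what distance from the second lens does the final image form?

Lens 1 is diverging, so f₁ = −21.0 cm.
Lens 1: 1/d_i1 = 1/f₁ − 1/d_o1 = 1/(-21.0) − 1/(135) = -0.05503, so d_i1 = -18.17 cm.
The intermediate image is 18.17 cm to the left of lens 1 (virtual), which is 110 − (-18.17) = 128.2 cm to the left of lens 2, so d_o2 = +128.2 cm.
Lens 2: 1/d_i2 = 1/f₂ − 1/d_o2 = 1/(5.60) − 1/(128.2) = 0.1708, so d_i2 = 5.86 cm.
The final image is real, 5.86 cm to the right of lens 2 (overall magnification ≈ -0.0062).

5.86 cm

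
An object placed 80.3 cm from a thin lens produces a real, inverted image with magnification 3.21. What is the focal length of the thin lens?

m = −d_i/d_o ⇒ d_i = −m·d_o = −(-3.21)·(80.3) = 257.8 cm.
1/f = 1/d_o + 1/d_i = 1/(80.3) + 1/(257.8) = 0.01633, so f = 61.2 cm.
Since f is positive, the thin lens is converging.

f = 61.2 cm (converging)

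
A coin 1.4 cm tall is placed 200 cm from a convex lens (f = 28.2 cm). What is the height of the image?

1/d_i = 1/f − 1/d_o = 1/(28.20) − 1/(200) = 0.03046, so d_i = 32.83 cm.
m = −d_i/d_o = -0.1641.
|h_i| = |m|·h_o = 0.1641 × 1.4 = 0.230 cm. The image is real, inverted and reduced, on the far side of the lens.

0.230 cm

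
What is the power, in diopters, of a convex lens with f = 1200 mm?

f = 120 cm = 1.20 m.
P = 1/f = 1/(1.20 m) = +0.833 D.

P = +0.833 D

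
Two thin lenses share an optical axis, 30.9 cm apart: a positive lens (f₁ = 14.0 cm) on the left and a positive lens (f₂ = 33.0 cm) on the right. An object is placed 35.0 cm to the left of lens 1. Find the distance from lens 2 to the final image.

9.82 cm

Lens 1: 1/d_i1 = 1/f₁ − 1/d_o1 = 1/(14.0) − 1/(35.0) = 0.04286, so d_i1 = 23.33 cm.
The intermediate image is 23.33 cm to the right of lens 1, which is 30.9 − (23.33) = 7.570 cm to the left of lens 2, so d_o2 = +7.570 cm.
Lens 2: 1/d_i2 = 1/f₂ − 1/d_o2 = 1/(33.0) − 1/(7.570) = -0.1018, so d_i2 = -9.82 cm.
The final image is virtual, 9.82 cm to the left of lens 2 (overall magnification ≈ -0.87).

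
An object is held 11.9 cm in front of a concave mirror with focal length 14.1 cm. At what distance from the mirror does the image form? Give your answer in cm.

Mirror equation: 1/s_i = 1/f − 1/s_o = 1/(14.10) − 1/(11.9) = 0.07092 − 0.08403 = -0.01311, so s_i = -76.3 cm.
The image is virtual, upright and enlarged, behind the mirror.

76.3 cm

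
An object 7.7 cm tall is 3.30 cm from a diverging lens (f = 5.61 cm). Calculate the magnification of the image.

m = +0.630

For a diverging lens, f = -5.61 cm.
1/d_i = 1/f − 1/d_o = 1/(-5.610) − 1/(3.30) = -0.4813, so d_i = -2.078 cm.
m = −d_i/d_o = −(-2.078)/(3.30) = +0.630.
The image is virtual, upright and reduced, on the same side as the object.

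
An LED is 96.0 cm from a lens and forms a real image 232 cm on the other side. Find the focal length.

f = 67.9 cm (converging)

Real image ⇒ d_i = +232 cm.
1/f = 1/d_o + 1/d_i = 1/(96.0) + 1/(232) = 0.01473, so f = 67.9 cm.
Since f is positive, the lens is converging.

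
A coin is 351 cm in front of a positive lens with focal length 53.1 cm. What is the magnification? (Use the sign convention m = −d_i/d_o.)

1/d_i = 1/f − 1/d_o = 1/(53.10) − 1/(351) = 0.01598, so d_i = 62.56 cm.
m = −d_i/d_o = −(62.56)/(351) = -0.178.
The image is real, inverted and reduced, on the far side of the lens.

m = -0.178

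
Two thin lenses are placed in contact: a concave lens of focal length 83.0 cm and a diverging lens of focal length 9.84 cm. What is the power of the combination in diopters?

P₁ = 1/f₁ = 1/(-0.830 m) = -1.205 D; P₂ = 1/f₂ = 1/(-0.0984 m) = -10.16 D.
For thin lenses in contact, P = P₁ + P₂ = (-1.205) + (-10.16) = -11.4 D.

P = -11.4 D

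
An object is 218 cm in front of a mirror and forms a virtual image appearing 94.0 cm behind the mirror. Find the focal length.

f = -165 cm (convex)

Virtual image ⇒ d_i = −94.0 cm.
1/f = 1/d_o + 1/d_i = 1/(218) + 1/(-94.0) = -0.006051, so f = -165 cm.
Since f is negative, the mirror is convex.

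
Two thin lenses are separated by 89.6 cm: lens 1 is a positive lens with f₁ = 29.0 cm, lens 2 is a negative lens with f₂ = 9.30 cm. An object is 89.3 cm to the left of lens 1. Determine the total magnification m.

Lens 1: 1/d_i1 = 1/(29.0) − 1/(89.3) = 0.02328, so d_i1 = 42.95 cm; m₁ = −d_i1/d_o1 = -0.4810.
d_o2 = 89.6 − (42.95) = 46.65 cm.
f₂ = −9.30 cm (diverging).
Lens 2: 1/d_i2 = 1/(-9.30) − 1/(46.65) = -0.1290, so d_i2 = -7.754 cm; m₂ = −d_i2/d_o2 = +0.1662.
m = m₁·m₂ = (-0.4810)(+0.1662) = -0.0799.

m = -0.0799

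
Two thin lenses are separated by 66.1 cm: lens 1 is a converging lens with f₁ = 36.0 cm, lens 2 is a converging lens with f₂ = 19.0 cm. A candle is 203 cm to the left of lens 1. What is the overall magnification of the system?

Lens 1: 1/d_i1 = 1/(36.0) − 1/(203) = 0.02285, so d_i1 = 43.76 cm; m₁ = −d_i1/d_o1 = -0.2156.
d_o2 = 66.1 − (43.76) = 22.34 cm.
Lens 2: 1/d_i2 = 1/(19.0) − 1/(22.34) = 0.007869, so d_i2 = 127.1 cm; m₂ = −d_i2/d_o2 = -5.689.
m = m₁·m₂ = (-0.2156)(-5.689) = +1.23.

m = +1.23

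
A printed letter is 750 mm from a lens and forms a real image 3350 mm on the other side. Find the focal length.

f = 613 mm (converging)

Real image ⇒ d_i = +3350 mm.
1/f = 1/d_o + 1/d_i = 1/(750) + 1/(3350) = 0.001632, so f = 613 mm.
Since f is positive, the lens is converging.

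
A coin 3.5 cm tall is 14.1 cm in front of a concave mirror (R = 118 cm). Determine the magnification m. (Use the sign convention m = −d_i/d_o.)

f = R/2 = 118/2 = 59.00 cm.
1/d_i = 1/f − 1/d_o = 1/(59.00) − 1/(14.1) = -0.05397, so d_i = -18.53 cm.
m = −d_i/d_o = −(-18.53)/(14.1) = +1.31.
The image is virtual, upright and enlarged, behind the mirror.

m = +1.31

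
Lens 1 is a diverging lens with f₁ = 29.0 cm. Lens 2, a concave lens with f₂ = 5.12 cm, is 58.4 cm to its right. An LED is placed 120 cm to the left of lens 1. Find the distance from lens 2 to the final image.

4.82 cm

Lens 1 is diverging, so f₁ = −29.0 cm.
Lens 1: 1/d_i1 = 1/f₁ − 1/d_o1 = 1/(-29.0) − 1/(120) = -0.04282, so d_i1 = -23.36 cm.
The intermediate image is 23.36 cm to the left of lens 1 (virtual), which is 58.4 − (-23.36) = 81.76 cm to the left of lens 2, so d_o2 = +81.76 cm.
Lens 2 is diverging, so f₂ = −5.12 cm.
Lens 2: 1/d_i2 = 1/f₂ − 1/d_o2 = 1/(-5.12) − 1/(81.76) = -0.2075, so d_i2 = -4.82 cm.
The final image is virtual, 4.82 cm to the left of lens 2 (overall magnification ≈ 0.011).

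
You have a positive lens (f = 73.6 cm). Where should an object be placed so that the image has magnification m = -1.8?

114 cm

m = −d_i/d_o ⇒ d_i = −m·d_o.
1/f = 1/d_o + 1/d_i = 1/d_o − 1/(m·d_o) = (1 − 1/m)/d_o, so d_o = f(1 − 1/m) = (73.60)(1 − 1/(-1.8)) = 114 cm.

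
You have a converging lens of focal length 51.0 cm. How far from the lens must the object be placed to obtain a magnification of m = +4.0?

m = −d_i/d_o ⇒ d_i = −m·d_o.
1/f = 1/d_o + 1/d_i = 1/d_o − 1/(m·d_o) = (1 − 1/m)/d_o, so d_o = f(1 − 1/m) = (51.00)(1 − 1/(+4.0)) = 38.2 cm.

38.2 cm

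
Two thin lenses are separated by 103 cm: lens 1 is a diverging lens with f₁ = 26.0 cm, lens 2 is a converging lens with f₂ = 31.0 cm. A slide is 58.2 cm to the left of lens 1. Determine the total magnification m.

m = -0.106

f₁ = −26.0 cm (diverging).
Lens 1: 1/d_i1 = 1/(-26.0) − 1/(58.2) = -0.05564, so d_i1 = -17.97 cm; m₁ = −d_i1/d_o1 = +0.3088.
d_o2 = 103 − (-17.97) = 121.0 cm.
Lens 2: 1/d_i2 = 1/(31.0) − 1/(121.0) = 0.02399, so d_i2 = 41.68 cm; m₂ = −d_i2/d_o2 = -0.3444.
m = m₁·m₂ = (+0.3088)(-0.3444) = -0.106.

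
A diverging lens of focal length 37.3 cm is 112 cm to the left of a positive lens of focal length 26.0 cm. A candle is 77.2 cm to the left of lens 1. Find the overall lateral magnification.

f₁ = −37.3 cm (diverging).
Lens 1: 1/d_i1 = 1/(-37.3) − 1/(77.2) = -0.03976, so d_i1 = -25.15 cm; m₁ = −d_i1/d_o1 = +0.3258.
d_o2 = 112 − (-25.15) = 137.2 cm.
Lens 2: 1/d_i2 = 1/(26.0) − 1/(137.2) = 0.03117, so d_i2 = 32.08 cm; m₂ = −d_i2/d_o2 = -0.2338.
m = m₁·m₂ = (+0.3258)(-0.2338) = -0.0762.

m = -0.0762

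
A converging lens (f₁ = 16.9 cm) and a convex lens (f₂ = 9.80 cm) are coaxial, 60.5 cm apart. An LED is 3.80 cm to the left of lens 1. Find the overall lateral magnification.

Lens 1: 1/d_i1 = 1/(16.9) − 1/(3.80) = -0.2040, so d_i1 = -4.902 cm; m₁ = −d_i1/d_o1 = +1.290.
d_o2 = 60.5 − (-4.902) = 65.40 cm.
Lens 2: 1/d_i2 = 1/(9.80) − 1/(65.40) = 0.08675, so d_i2 = 11.53 cm; m₂ = −d_i2/d_o2 = -0.1763.
m = m₁·m₂ = (+1.290)(-0.1763) = -0.227.

m = -0.227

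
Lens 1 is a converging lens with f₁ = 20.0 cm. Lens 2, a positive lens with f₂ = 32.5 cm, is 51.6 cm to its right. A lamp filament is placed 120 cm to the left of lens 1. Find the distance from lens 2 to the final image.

Lens 1: 1/d_i1 = 1/f₁ − 1/d_o1 = 1/(20.0) − 1/(120) = 0.04167, so d_i1 = 24.00 cm.
The intermediate image is 24.00 cm to the right of lens 1, which is 51.6 − (24.00) = 27.60 cm to the left of lens 2, so d_o2 = +27.60 cm.
Lens 2: 1/d_i2 = 1/f₂ − 1/d_o2 = 1/(32.5) − 1/(27.60) = -0.005463, so d_i2 = -183 cm.
The final image is virtual, 183 cm to the left of lens 2 (overall magnification ≈ -1.3).

183 cm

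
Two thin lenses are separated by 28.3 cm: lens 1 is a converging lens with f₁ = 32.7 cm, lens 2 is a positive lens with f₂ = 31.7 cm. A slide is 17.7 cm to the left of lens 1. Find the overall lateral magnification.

Lens 1: 1/d_i1 = 1/(32.7) − 1/(17.7) = -0.02592, so d_i1 = -38.59 cm; m₁ = −d_i1/d_o1 = +2.180.
d_o2 = 28.3 − (-38.59) = 66.89 cm.
Lens 2: 1/d_i2 = 1/(31.7) − 1/(66.89) = 0.01660, so d_i2 = 60.26 cm; m₂ = −d_i2/d_o2 = -0.9008.
m = m₁·m₂ = (+2.180)(-0.9008) = -1.96.

m = -1.96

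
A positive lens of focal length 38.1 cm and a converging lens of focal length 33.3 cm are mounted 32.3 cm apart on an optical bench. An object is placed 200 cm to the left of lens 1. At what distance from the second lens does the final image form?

10.2 cm

Lens 1: 1/d_i1 = 1/f₁ − 1/d_o1 = 1/(38.1) − 1/(200) = 0.02125, so d_i1 = 47.07 cm.
The intermediate image is 47.07 cm to the right of lens 1, which lies 14.77 cm to the right of lens 2 — a virtual object — so d_o2 = −14.77 cm.
Lens 2: 1/d_i2 = 1/f₂ − 1/d_o2 = 1/(33.3) − 1/(-14.77) = 0.09773, so d_i2 = 10.2 cm.
The final image is real, 10.2 cm to the right of lens 2 (overall magnification ≈ -0.16).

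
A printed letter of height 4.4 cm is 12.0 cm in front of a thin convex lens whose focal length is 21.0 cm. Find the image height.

10.3 cm

1/d_i = 1/f − 1/d_o = 1/(21.00) − 1/(12.0) = -0.03571, so d_i = -28.00 cm.
m = −d_i/d_o = +2.333.
|h_i| = |m|·h_o = 2.333 × 4.4 = 10.3 cm. The image is virtual, upright and enlarged, on the same side as the object.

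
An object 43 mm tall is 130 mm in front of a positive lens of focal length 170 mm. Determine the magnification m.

m = +4.25

1/d_i = 1/f − 1/d_o = 1/(170.0) − 1/(130) = -0.001810, so d_i = -552.5 mm.
m = −d_i/d_o = −(-552.5)/(130) = +4.25.
The image is virtual, upright and enlarged, on the same side as the object.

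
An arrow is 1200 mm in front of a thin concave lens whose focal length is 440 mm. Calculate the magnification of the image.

For a concave lens, f = -440 mm.
1/d_i = 1/f − 1/d_o = 1/(-440.0) − 1/(1200) = -0.003106, so d_i = -322.0 mm.
m = −d_i/d_o = −(-322.0)/(1200) = +0.268.
The image is virtual, upright and reduced, on the same side as the object.

m = +0.268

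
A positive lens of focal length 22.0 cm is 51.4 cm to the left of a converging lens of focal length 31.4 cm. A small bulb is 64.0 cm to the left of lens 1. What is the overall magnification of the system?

Lens 1: 1/d_i1 = 1/(22.0) − 1/(64.0) = 0.02983, so d_i1 = 33.52 cm; m₁ = −d_i1/d_o1 = -0.5238.
d_o2 = 51.4 − (33.52) = 17.88 cm.
Lens 2: 1/d_i2 = 1/(31.4) − 1/(17.88) = -0.02408, so d_i2 = -41.53 cm; m₂ = −d_i2/d_o2 = +2.322.
m = m₁·m₂ = (-0.5238)(+2.322) = -1.22.

m = -1.22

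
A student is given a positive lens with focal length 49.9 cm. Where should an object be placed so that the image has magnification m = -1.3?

m = −d_i/d_o ⇒ d_i = −m·d_o.
1/f = 1/d_o + 1/d_i = 1/d_o − 1/(m·d_o) = (1 − 1/m)/d_o, so d_o = f(1 − 1/m) = (49.90)(1 − 1/(-1.3)) = 88.3 cm.

88.3 cm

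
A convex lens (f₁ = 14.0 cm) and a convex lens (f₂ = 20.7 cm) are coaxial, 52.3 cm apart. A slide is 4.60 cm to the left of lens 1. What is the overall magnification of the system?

m = -0.802

Lens 1: 1/d_i1 = 1/(14.0) − 1/(4.60) = -0.1460, so d_i1 = -6.851 cm; m₁ = −d_i1/d_o1 = +1.489.
d_o2 = 52.3 − (-6.851) = 59.15 cm.
Lens 2: 1/d_i2 = 1/(20.7) − 1/(59.15) = 0.03140, so d_i2 = 31.84 cm; m₂ = −d_i2/d_o2 = -0.5384.
m = m₁·m₂ = (+1.489)(-0.5384) = -0.802.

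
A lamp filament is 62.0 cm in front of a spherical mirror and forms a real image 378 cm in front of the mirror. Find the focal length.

f = 53.3 cm (concave)

Real image ⇒ d_i = +378 cm.
1/f = 1/d_o + 1/d_i = 1/(62.0) + 1/(378) = 0.01877, so f = 53.3 cm.
Since f is positive, the spherical mirror is concave.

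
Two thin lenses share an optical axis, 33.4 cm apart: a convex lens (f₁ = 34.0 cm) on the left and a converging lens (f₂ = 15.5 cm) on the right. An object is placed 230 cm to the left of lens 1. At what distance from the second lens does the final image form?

Lens 1: 1/d_i1 = 1/f₁ − 1/d_o1 = 1/(34.0) − 1/(230) = 0.02506, so d_i1 = 39.90 cm.
The intermediate image is 39.90 cm to the right of lens 1, which lies 6.500 cm to the right of lens 2 — a virtual object — so d_o2 = −6.500 cm.
Lens 2: 1/d_i2 = 1/f₂ − 1/d_o2 = 1/(15.5) − 1/(-6.500) = 0.2184, so d_i2 = 4.58 cm.
The final image is real, 4.58 cm to the right of lens 2 (overall magnification ≈ -0.12).

4.58 cm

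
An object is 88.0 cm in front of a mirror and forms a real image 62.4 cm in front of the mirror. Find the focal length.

f = 36.5 cm (concave)

Real image ⇒ d_i = +62.4 cm.
1/f = 1/d_o + 1/d_i = 1/(88.0) + 1/(62.4) = 0.02739, so f = 36.5 cm.
Since f is positive, the mirror is concave.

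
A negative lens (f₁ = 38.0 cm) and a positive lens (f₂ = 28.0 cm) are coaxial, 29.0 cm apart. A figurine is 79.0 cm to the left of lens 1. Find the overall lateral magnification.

m = -0.341

f₁ = −38.0 cm (diverging).
Lens 1: 1/d_i1 = 1/(-38.0) − 1/(79.0) = -0.03897, so d_i1 = -25.66 cm; m₁ = −d_i1/d_o1 = +0.3248.
d_o2 = 29.0 − (-25.66) = 54.66 cm.
Lens 2: 1/d_i2 = 1/(28.0) − 1/(54.66) = 0.01742, so d_i2 = 57.41 cm; m₂ = −d_i2/d_o2 = -1.050.
m = m₁·m₂ = (+0.3248)(-1.050) = -0.341.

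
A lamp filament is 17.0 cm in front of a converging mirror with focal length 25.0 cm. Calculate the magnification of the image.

m = +3.12

1/d_i = 1/f − 1/d_o = 1/(25.00) − 1/(17.0) = -0.01882, so d_i = -53.12 cm.
m = −d_i/d_o = −(-53.12)/(17.0) = +3.12.
The image is virtual, upright and enlarged, behind the mirror.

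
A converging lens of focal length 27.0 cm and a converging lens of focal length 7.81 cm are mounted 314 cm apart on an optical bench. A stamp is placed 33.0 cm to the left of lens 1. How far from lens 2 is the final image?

8.20 cm

Lens 1: 1/d_i1 = 1/f₁ − 1/d_o1 = 1/(27.0) − 1/(33.0) = 0.006734, so d_i1 = 148.5 cm.
The intermediate image is 148.5 cm to the right of lens 1, which is 314 − (148.5) = 165.5 cm to the left of lens 2, so d_o2 = +165.5 cm.
Lens 2: 1/d_i2 = 1/f₂ − 1/d_o2 = 1/(7.81) − 1/(165.5) = 0.1220, so d_i2 = 8.20 cm.
The final image is real, 8.20 cm to the right of lens 2 (overall magnification ≈ 0.22).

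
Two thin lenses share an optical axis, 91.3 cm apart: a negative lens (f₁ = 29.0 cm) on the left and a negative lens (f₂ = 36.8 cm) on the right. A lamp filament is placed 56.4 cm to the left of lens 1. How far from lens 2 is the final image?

Lens 1 is diverging, so f₁ = −29.0 cm.
Lens 1: 1/d_i1 = 1/f₁ − 1/d_o1 = 1/(-29.0) − 1/(56.4) = -0.05221, so d_i1 = -19.15 cm.
The intermediate image is 19.15 cm to the left of lens 1 (virtual), which is 91.3 − (-19.15) = 110.4 cm to the left of lens 2, so d_o2 = +110.4 cm.
Lens 2 is diverging, so f₂ = −36.8 cm.
Lens 2: 1/d_i2 = 1/f₂ − 1/d_o2 = 1/(-36.8) − 1/(110.4) = -0.03623, so d_i2 = -27.6 cm.
The final image is virtual, 27.6 cm to the left of lens 2 (overall magnification ≈ 0.085).

27.6 cm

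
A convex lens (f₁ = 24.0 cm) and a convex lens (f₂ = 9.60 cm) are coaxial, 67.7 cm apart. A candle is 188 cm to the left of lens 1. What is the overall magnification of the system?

m = +0.0459

Lens 1: 1/d_i1 = 1/(24.0) − 1/(188) = 0.03635, so d_i1 = 27.51 cm; m₁ = −d_i1/d_o1 = -0.1463.
d_o2 = 67.7 − (27.51) = 40.19 cm.
Lens 2: 1/d_i2 = 1/(9.60) − 1/(40.19) = 0.07928, so d_i2 = 12.61 cm; m₂ = −d_i2/d_o2 = -0.3138.
m = m₁·m₂ = (-0.1463)(-0.3138) = +0.0459.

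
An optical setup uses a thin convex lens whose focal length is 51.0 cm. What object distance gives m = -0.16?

370 cm

m = −d_i/d_o ⇒ d_i = −m·d_o.
1/f = 1/d_o + 1/d_i = 1/d_o − 1/(m·d_o) = (1 − 1/m)/d_o, so d_o = f(1 − 1/m) = (51.00)(1 − 1/(-0.16)) = 370 cm.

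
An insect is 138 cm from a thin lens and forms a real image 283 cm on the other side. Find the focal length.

f = 92.8 cm (converging)

Real image ⇒ d_i = +283 cm.
1/f = 1/d_o + 1/d_i = 1/(138) + 1/(283) = 0.01078, so f = 92.8 cm.
Since f is positive, the thin lens is converging.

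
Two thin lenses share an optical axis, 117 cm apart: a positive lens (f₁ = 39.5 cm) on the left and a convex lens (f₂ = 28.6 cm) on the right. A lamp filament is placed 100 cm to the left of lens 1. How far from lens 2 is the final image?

Lens 1: 1/d_i1 = 1/f₁ − 1/d_o1 = 1/(39.5) − 1/(100) = 0.01532, so d_i1 = 65.29 cm.
The intermediate image is 65.29 cm to the right of lens 1, which is 117 − (65.29) = 51.71 cm to the left of lens 2, so d_o2 = +51.71 cm.
Lens 2: 1/d_i2 = 1/f₂ − 1/d_o2 = 1/(28.6) − 1/(51.71) = 0.01563, so d_i2 = 64.0 cm.
The final image is real, 64.0 cm to the right of lens 2 (overall magnification ≈ 0.81).

64.0 cm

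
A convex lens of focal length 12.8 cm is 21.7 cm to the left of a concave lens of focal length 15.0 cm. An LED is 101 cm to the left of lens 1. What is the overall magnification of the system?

Lens 1: 1/d_i1 = 1/(12.8) − 1/(101) = 0.06822, so d_i1 = 14.66 cm; m₁ = −d_i1/d_o1 = -0.1451.
d_o2 = 21.7 − (14.66) = 7.040 cm.
f₂ = −15.0 cm (diverging).
Lens 2: 1/d_i2 = 1/(-15.0) − 1/(7.040) = -0.2087, so d_i2 = -4.791 cm; m₂ = −d_i2/d_o2 = +0.6806.
m = m₁·m₂ = (-0.1451)(+0.6806) = -0.0988.

m = -0.0988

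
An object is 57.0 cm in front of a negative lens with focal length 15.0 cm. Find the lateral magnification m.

For a negative lens, f = -15.0 cm.
1/d_i = 1/f − 1/d_o = 1/(-15.00) − 1/(57.0) = -0.08421, so d_i = -11.88 cm.
m = −d_i/d_o = −(-11.88)/(57.0) = +0.208.
The image is virtual, upright and reduced, on the same side as the object.

m = +0.208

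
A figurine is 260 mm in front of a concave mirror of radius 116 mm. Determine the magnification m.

m = -0.287

f = R/2 = 116/2 = 58.00 mm.
1/d_i = 1/f − 1/d_o = 1/(58.00) − 1/(260) = 0.01340, so d_i = 74.65 mm.
m = −d_i/d_o = −(74.65)/(260) = -0.287.
The image is real, inverted and reduced, in front of the mirror.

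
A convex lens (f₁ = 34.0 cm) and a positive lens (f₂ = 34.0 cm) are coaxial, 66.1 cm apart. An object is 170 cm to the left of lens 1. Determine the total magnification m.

Lens 1: 1/d_i1 = 1/(34.0) − 1/(170) = 0.02353, so d_i1 = 42.50 cm; m₁ = −d_i1/d_o1 = -0.2500.
d_o2 = 66.1 − (42.50) = 23.60 cm.
Lens 2: 1/d_i2 = 1/(34.0) − 1/(23.60) = -0.01296, so d_i2 = -77.15 cm; m₂ = −d_i2/d_o2 = +3.269.
m = m₁·m₂ = (-0.2500)(+3.269) = -0.817.

m = -0.817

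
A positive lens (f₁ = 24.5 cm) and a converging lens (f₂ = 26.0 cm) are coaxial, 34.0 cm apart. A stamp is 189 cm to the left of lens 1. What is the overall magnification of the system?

m = -0.192

Lens 1: 1/d_i1 = 1/(24.5) − 1/(189) = 0.03553, so d_i1 = 28.15 cm; m₁ = −d_i1/d_o1 = -0.1489.
d_o2 = 34.0 − (28.15) = 5.850 cm.
Lens 2: 1/d_i2 = 1/(26.0) − 1/(5.850) = -0.1325, so d_i2 = -7.548 cm; m₂ = −d_i2/d_o2 = +1.290.
m = m₁·m₂ = (-0.1489)(+1.290) = -0.192.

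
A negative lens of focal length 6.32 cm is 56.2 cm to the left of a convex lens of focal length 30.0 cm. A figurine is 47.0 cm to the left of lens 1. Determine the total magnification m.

f₁ = −6.32 cm (diverging).
Lens 1: 1/d_i1 = 1/(-6.32) − 1/(47.0) = -0.1795, so d_i1 = -5.571 cm; m₁ = −d_i1/d_o1 = +0.1185.
d_o2 = 56.2 − (-5.571) = 61.77 cm.
Lens 2: 1/d_i2 = 1/(30.0) − 1/(61.77) = 0.01714, so d_i2 = 58.33 cm; m₂ = −d_i2/d_o2 = -0.9443.
m = m₁·m₂ = (+0.1185)(-0.9443) = -0.112.

m = -0.112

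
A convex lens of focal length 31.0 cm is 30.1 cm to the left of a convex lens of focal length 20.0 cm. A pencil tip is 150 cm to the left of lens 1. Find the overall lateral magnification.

Lens 1: 1/d_i1 = 1/(31.0) − 1/(150) = 0.02559, so d_i1 = 39.08 cm; m₁ = −d_i1/d_o1 = -0.2605.
d_o2 = 30.1 − (39.08) = -8.980 cm (virtual object).
Lens 2: 1/d_i2 = 1/(20.0) − 1/(-8.980) = 0.1614, so d_i2 = 6.197 cm; m₂ = −d_i2/d_o2 = +0.6901.
m = m₁·m₂ = (-0.2605)(+0.6901) = -0.180.

m = -0.180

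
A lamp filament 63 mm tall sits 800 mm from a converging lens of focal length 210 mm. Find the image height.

1/d_i = 1/f − 1/d_o = 1/(210.0) − 1/(800) = 0.003512, so d_i = 284.7 mm.
m = −d_i/d_o = -0.3559.
|h_i| = |m|·h_o = 0.3559 × 63 = 22.4 mm. The image is real, inverted and reduced, on the far side of the lens.

22.4 mm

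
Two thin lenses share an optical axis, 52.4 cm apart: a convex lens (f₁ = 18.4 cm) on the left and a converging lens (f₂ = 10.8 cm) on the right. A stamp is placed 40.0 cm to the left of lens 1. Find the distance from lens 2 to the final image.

Lens 1: 1/d_i1 = 1/f₁ − 1/d_o1 = 1/(18.4) − 1/(40.0) = 0.02935, so d_i1 = 34.07 cm.
The intermediate image is 34.07 cm to the right of lens 1, which is 52.4 − (34.07) = 18.33 cm to the left of lens 2, so d_o2 = +18.33 cm.
Lens 2: 1/d_i2 = 1/f₂ − 1/d_o2 = 1/(10.8) − 1/(18.33) = 0.03804, so d_i2 = 26.3 cm.
The final image is real, 26.3 cm to the right of lens 2 (overall magnification ≈ 1.2).

26.3 cm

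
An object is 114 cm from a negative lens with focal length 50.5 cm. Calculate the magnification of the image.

m = +0.307

For a negative lens, f = -50.5 cm.
1/d_i = 1/f − 1/d_o = 1/(-50.50) − 1/(114) = -0.02857, so d_i = -35.00 cm.
m = −d_i/d_o = −(-35.00)/(114) = +0.307.
The image is virtual, upright and reduced, on the same side as the object.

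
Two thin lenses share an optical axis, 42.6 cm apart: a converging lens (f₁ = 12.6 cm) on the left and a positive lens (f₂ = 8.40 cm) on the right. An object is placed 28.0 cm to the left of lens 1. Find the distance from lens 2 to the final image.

14.6 cm

Lens 1: 1/d_i1 = 1/f₁ − 1/d_o1 = 1/(12.6) − 1/(28.0) = 0.04365, so d_i1 = 22.91 cm.
The intermediate image is 22.91 cm to the right of lens 1, which is 42.6 − (22.91) = 19.69 cm to the left of lens 2, so d_o2 = +19.69 cm.
Lens 2: 1/d_i2 = 1/f₂ − 1/d_o2 = 1/(8.40) − 1/(19.69) = 0.06826, so d_i2 = 14.6 cm.
The final image is real, 14.6 cm to the right of lens 2 (overall magnification ≈ 0.61).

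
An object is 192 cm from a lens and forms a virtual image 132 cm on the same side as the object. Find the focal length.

Virtual image ⇒ d_i = −132 cm.
1/f = 1/d_o + 1/d_i = 1/(192) + 1/(-132) = -0.002367, so f = -422 cm.
Since f is negative, the lens is diverging.

f = -422 cm (diverging)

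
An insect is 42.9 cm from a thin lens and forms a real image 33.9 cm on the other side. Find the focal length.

f = 18.9 cm (converging)

Real image ⇒ d_i = +33.9 cm.
1/f = 1/d_o + 1/d_i = 1/(42.9) + 1/(33.9) = 0.05281, so f = 18.9 cm.
Since f is positive, the thin lens is converging.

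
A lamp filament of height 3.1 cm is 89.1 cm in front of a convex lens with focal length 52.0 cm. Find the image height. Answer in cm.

1/d_i = 1/f − 1/d_o = 1/(52.00) − 1/(89.1) = 0.008007, so d_i = 124.9 cm.
m = −d_i/d_o = -1.402.
|h_i| = |m|·h_o = 1.402 × 3.1 = 4.35 cm. The image is real, inverted and enlarged, on the far side of the lens.

4.35 cm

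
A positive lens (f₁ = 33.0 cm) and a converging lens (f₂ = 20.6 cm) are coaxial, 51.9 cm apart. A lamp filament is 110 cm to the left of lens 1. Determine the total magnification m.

Lens 1: 1/d_i1 = 1/(33.0) − 1/(110) = 0.02121, so d_i1 = 47.14 cm; m₁ = −d_i1/d_o1 = -0.4285.
d_o2 = 51.9 − (47.14) = 4.760 cm.
Lens 2: 1/d_i2 = 1/(20.6) − 1/(4.760) = -0.1615, so d_i2 = -6.190 cm; m₂ = −d_i2/d_o2 = +1.301.
m = m₁·m₂ = (-0.4285)(+1.301) = -0.557.

m = -0.557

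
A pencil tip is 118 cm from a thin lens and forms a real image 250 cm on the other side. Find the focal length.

f = 80.2 cm (converging)

Real image ⇒ d_i = +250 cm.
1/f = 1/d_o + 1/d_i = 1/(118) + 1/(250) = 0.01247, so f = 80.2 cm.
Since f is positive, the thin lens is converging.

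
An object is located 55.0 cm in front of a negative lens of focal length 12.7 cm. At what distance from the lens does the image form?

10.3 cm

For a negative lens, f = -12.7 cm.
Lens equation: 1/v = 1/f − 1/u = 1/(-12.70) − 1/(55.0) = -0.07874 − 0.01818 = -0.09692, so v = -10.3 cm.
The image is virtual, upright and reduced, on the same side as the object.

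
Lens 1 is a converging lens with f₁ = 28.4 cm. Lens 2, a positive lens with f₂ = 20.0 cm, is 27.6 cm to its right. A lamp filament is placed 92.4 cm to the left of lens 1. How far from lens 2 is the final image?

Lens 1: 1/d_i1 = 1/f₁ − 1/d_o1 = 1/(28.4) − 1/(92.4) = 0.02439, so d_i1 = 41.00 cm.
The intermediate image is 41.00 cm to the right of lens 1, which lies 13.40 cm to the right of lens 2 — a virtual object — so d_o2 = −13.40 cm.
Lens 2: 1/d_i2 = 1/f₂ − 1/d_o2 = 1/(20.0) − 1/(-13.40) = 0.1246, so d_i2 = 8.02 cm.
The final image is real, 8.02 cm to the right of lens 2 (overall magnification ≈ -0.27).

8.02 cm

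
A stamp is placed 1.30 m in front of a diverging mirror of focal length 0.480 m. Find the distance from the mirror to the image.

For a diverging mirror, f = -0.480 m.
Mirror equation: 1/d_i = 1/f − 1/d_o = 1/(-0.4800) − 1/(1.30) = -2.083 − 0.7692 = -2.853, so d_i = -0.351 m.
The image is virtual, upright and reduced, behind the mirror.

0.351 m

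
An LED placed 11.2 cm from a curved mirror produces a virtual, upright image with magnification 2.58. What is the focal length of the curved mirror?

m = −d_i/d_o ⇒ d_i = −m·d_o = −(+2.58)·(11.2) = -28.90 cm.
1/f = 1/d_o + 1/d_i = 1/(11.2) + 1/(-28.90) = 0.05468, so f = 18.3 cm.
Since f is positive, the curved mirror is concave.

f = 18.3 cm (concave)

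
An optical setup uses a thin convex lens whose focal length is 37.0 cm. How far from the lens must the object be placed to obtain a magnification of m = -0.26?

179 cm

m = −d_i/d_o ⇒ d_i = −m·d_o.
1/f = 1/d_o + 1/d_i = 1/d_o − 1/(m·d_o) = (1 − 1/m)/d_o, so d_o = f(1 − 1/m) = (37.00)(1 − 1/(-0.26)) = 179 cm.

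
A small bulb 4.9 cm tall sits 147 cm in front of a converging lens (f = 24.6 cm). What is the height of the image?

0.985 cm

1/d_i = 1/f − 1/d_o = 1/(24.60) − 1/(147) = 0.03385, so d_i = 29.54 cm.
m = −d_i/d_o = -0.2010.
|h_i| = |m|·h_o = 0.2010 × 4.9 = 0.985 cm. The image is real, inverted and reduced, on the far side of the lens.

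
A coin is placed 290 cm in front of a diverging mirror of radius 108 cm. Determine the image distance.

45.5 cm

f = R/2 = 108/2 = 54.00 cm; for a diverging mirror, f = -54.00 cm.
Mirror equation: 1/d_i = 1/f − 1/d_o = 1/(-54.00) − 1/(290) = -0.01852 − 0.003448 = -0.02197, so d_i = -45.5 cm.
The image is virtual, upright and reduced, behind the mirror.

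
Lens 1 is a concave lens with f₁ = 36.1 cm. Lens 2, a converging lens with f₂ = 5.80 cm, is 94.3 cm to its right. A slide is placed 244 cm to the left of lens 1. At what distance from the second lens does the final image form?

Lens 1 is diverging, so f₁ = −36.1 cm.
Lens 1: 1/d_i1 = 1/f₁ − 1/d_o1 = 1/(-36.1) − 1/(244) = -0.03180, so d_i1 = -31.45 cm.
The intermediate image is 31.45 cm to the left of lens 1 (virtual), which is 94.3 − (-31.45) = 125.8 cm to the left of lens 2, so d_o2 = +125.8 cm.
Lens 2: 1/d_i2 = 1/f₂ − 1/d_o2 = 1/(5.80) − 1/(125.8) = 0.1645, so d_i2 = 6.08 cm.
The final image is real, 6.08 cm to the right of lens 2 (overall magnification ≈ -0.0062).

6.08 cm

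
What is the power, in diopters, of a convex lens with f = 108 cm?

P = +0.926 D

f = 108 cm = 1.08 m.
P = 1/f = 1/(1.08 m) = +0.926 D.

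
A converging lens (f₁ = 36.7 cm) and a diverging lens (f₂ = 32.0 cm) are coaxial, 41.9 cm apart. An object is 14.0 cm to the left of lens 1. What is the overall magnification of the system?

Lens 1: 1/d_i1 = 1/(36.7) − 1/(14.0) = -0.04418, so d_i1 = -22.63 cm; m₁ = −d_i1/d_o1 = +1.616.
d_o2 = 41.9 − (-22.63) = 64.53 cm.
f₂ = −32.0 cm (diverging).
Lens 2: 1/d_i2 = 1/(-32.0) − 1/(64.53) = -0.04675, so d_i2 = -21.39 cm; m₂ = −d_i2/d_o2 = +0.3315.
m = m₁·m₂ = (+1.616)(+0.3315) = +0.536.

m = +0.536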